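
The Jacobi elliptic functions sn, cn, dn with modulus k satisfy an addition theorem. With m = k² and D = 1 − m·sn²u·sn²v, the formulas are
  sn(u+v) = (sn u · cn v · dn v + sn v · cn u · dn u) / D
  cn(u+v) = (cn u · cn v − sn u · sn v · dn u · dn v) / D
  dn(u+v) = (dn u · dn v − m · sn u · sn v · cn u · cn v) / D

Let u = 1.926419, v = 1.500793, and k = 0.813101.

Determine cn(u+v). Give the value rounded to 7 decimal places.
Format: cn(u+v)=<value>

cn(u+v)=-0.8295022

sn u = 0.9984577666566705, cn u = 0.05551655791719892, dn u = 0.5838702208084335
sn v = 0.9516499385648721, cn v = 0.3071846259653552, dn v = 0.6334452454662787
m = k² = 0.661133236201
D = 1 − m·sn²u·sn²v = 0.4030982704420209
cn(u+v) = (cn u·cn v − sn u·sn v·dn u·dn v)/D = -0.3343709048706671/0.4030982704420209 = -0.8295022067547196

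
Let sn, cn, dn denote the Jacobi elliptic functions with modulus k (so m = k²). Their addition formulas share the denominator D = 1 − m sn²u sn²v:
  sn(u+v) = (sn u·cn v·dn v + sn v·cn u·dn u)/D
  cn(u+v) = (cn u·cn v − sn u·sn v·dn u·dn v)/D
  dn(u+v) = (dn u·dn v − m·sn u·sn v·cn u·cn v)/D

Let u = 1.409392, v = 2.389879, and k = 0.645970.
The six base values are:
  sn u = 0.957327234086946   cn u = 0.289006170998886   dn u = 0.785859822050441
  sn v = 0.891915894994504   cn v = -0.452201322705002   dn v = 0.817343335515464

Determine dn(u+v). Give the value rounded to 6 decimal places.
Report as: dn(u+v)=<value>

m = k² = 0.4172772409
D = 1 − m·sn²u·sn²v = 0.6957760973853851
dn(u+v) = (dn u·dn v − m·sn u·sn v·cn u·cn v)/D = 0.6888810394102483/0.6957760973853851 = 0.9900901195067676

dn(u+v)=0.990090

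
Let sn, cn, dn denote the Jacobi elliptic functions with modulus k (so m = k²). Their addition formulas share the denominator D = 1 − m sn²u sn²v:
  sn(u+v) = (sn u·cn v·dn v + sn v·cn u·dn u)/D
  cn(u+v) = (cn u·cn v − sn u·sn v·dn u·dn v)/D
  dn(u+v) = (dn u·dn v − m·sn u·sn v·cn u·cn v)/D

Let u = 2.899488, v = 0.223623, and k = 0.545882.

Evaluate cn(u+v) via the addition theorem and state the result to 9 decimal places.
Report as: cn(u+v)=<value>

sn u = 0.496121536526769, cn u = -0.868253085796024, dn u = 0.9626289318117136
sn v = 0.2212280412226566, cn v = 0.9752221048442178, dn v = 0.9926811967295397
m = k² = 0.297987157924
D = 1 − m·sn²u·sn²v = 0.9964103338778275
cn(u+v) = (cn u·cn v − sn u·sn v·dn u·dn v)/D = -0.9516206357870864/0.9964103338778275 = -0.9550489426214312

cn(u+v)=-0.955048943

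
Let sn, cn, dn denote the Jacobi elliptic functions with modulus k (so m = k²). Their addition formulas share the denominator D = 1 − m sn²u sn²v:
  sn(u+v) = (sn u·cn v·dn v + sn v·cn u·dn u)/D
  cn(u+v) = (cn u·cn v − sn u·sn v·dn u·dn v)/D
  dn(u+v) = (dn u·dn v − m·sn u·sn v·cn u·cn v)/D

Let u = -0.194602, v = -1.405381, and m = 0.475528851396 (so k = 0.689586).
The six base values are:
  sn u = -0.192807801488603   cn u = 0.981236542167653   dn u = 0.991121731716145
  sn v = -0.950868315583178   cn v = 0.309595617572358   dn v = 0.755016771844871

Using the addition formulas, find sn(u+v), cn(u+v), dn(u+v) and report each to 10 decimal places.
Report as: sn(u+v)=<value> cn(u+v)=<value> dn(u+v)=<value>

m = k² = 0.475528851396
D = 1 − m·sn²u·sn²v = 0.9840166860773629
sn(u+v) = (sn u·cn v·dn v + sn v·cn u·dn u)/D = -0.9698118775286572/0.9840166860773629 = -0.9855644637436678
cn(u+v) = (cn u·cn v − sn u·sn v·dn u·dn v)/D = 0.1665945998014824/0.9840166860773629 = 0.16930058418581
dn(u+v) = (dn u·dn v − m·sn u·sn v·cn u·cn v)/D = 0.7218291163681734/0.9840166860773629 = 0.7335537360099436

sn(u+v)=-0.9855644637 cn(u+v)=0.1693005842 dn(u+v)=0.7335537360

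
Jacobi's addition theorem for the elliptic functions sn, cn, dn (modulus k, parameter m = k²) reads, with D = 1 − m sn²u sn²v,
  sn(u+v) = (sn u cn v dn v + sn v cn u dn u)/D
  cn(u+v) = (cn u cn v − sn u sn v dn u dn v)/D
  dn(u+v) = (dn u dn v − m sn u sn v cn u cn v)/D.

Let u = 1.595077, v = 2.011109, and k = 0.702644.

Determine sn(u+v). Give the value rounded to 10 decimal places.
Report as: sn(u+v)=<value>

sn u = 0.9835790559418127, cn u = 0.1804778122446425, dn u = 0.7227534879357814
sn v = 0.9933080836630378, cn v = -0.115494809102676, dn v = 0.7161543222659764
m = k² = 0.493708590736
D = 1 − m·sn²u·sn²v = 0.5287437004796712
sn(u+v) = (sn u·cn v·dn v + sn v·cn u·dn u)/D = 0.04821417238761007/0.5287437004796712 = 0.09118628239706807

sn(u+v)=0.0911862824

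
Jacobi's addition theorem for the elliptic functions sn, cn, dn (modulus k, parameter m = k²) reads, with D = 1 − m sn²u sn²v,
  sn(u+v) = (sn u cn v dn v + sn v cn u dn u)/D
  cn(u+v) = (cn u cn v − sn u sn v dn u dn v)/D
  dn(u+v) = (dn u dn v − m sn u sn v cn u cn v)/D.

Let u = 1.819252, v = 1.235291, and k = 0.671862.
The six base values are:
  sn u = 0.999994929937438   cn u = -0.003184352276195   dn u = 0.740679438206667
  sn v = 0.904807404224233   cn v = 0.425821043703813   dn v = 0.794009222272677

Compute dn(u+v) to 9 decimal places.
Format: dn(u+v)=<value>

dn(u+v)=0.933707694

m = k² = 0.451398547044
D = 1 − m·sn²u·sn²v = 0.6304543923212607
dn(u+v) = (dn u·dn v − m·sn u·sn v·cn u·cn v)/D = 0.5886601166399798/0.6304543923212607 = 0.9337076937042199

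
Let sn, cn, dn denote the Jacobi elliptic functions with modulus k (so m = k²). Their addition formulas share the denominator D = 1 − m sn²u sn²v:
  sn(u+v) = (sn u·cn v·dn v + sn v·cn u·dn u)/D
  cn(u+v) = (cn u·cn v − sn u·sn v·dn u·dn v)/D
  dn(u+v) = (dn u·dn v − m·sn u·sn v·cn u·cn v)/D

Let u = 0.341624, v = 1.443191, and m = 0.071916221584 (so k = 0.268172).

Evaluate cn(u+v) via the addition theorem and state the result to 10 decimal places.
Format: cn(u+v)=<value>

sn u = 0.3345779430525018, cn u = 0.9423680809655837, dn u = 0.995966628737425
sn v = 0.9885697071019166, cn v = 0.1507644991383278, dn v = 0.9642190774925312
m = k² = 0.071916221584
D = 1 − m·sn²u·sn²v = 0.9921325123129273
cn(u+v) = (cn u·cn v − sn u·sn v·dn u·dn v)/D = -0.1755569792927959/0.9921325123129273 = -0.1769491243498567

cn(u+v)=-0.1769491243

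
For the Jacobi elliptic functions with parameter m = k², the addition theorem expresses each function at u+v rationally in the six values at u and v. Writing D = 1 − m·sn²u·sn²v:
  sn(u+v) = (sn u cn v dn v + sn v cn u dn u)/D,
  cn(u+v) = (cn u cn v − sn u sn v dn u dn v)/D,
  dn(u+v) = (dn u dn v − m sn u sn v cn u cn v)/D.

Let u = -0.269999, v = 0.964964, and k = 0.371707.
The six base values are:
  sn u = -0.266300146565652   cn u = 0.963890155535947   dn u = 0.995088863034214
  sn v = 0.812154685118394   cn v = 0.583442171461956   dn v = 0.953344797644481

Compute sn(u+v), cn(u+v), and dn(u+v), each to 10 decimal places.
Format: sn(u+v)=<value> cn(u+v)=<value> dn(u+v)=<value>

m = k² = 0.138166093849
D = 1 − m·sn²u·sn²v = 0.9935371838949018
sn(u+v) = (sn u·cn v·dn v + sn v·cn u·dn u)/D = 0.6308614480369101/0.9935371838949018 = 0.6349651107810413
cn(u+v) = (cn u·cn v − sn u·sn v·dn u·dn v)/D = 0.7675480240106054/0.9935371838949018 = 0.7725408132201301
dn(u+v) = (dn u·dn v − m·sn u·sn v·cn u·cn v)/D = 0.9654677321040284/0.9935371838949018 = 0.9717479604730701

sn(u+v)=0.6349651108 cn(u+v)=0.7725408132 dn(u+v)=0.9717479605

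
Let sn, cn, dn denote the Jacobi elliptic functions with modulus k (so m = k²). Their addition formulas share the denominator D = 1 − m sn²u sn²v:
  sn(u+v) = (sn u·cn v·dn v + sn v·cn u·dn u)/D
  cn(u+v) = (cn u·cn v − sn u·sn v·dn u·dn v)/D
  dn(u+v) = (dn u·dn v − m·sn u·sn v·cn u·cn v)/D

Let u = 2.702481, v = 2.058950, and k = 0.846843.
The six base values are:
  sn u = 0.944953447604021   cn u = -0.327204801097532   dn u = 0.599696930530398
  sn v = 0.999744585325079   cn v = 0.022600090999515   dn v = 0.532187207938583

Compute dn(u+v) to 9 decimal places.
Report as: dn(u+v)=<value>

dn(u+v)=0.900538583

m = k² = 0.717143066649
D = 1 − m·sn²u·sn²v = 0.359963483229517
dn(u+v) = (dn u·dn v − m·sn u·sn v·cn u·cn v)/D = 0.3241610051667833/0.359963483229517 = 0.9005385831320406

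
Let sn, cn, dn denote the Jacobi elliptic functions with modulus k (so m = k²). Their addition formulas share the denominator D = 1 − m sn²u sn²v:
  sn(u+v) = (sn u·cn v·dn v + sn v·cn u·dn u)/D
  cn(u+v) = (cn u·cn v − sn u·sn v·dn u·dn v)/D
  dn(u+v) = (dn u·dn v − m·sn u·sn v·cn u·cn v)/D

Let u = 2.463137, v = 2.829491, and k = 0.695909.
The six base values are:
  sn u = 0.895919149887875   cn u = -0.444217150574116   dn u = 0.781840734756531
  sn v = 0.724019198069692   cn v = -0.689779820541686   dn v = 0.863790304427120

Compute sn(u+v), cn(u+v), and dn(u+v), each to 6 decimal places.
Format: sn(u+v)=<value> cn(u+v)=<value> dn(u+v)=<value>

sn(u+v)=-0.986234 cn(u+v)=-0.165354 dn(u+v)=0.727291

m = k² = 0.484289336281
D = 1 − m·sn²u·sn²v = 0.7962288438438526
sn(u+v) = (sn u·cn v·dn v + sn v·cn u·dn u)/D = -0.7852681175676441/0.7962288438438526 = -0.9862342009323666
cn(u+v) = (cn u·cn v − sn u·sn v·dn u·dn v)/D = -0.1316599988633103/0.7962288438438526 = -0.1653544704908103
dn(u+v) = (dn u·dn v − m·sn u·sn v·cn u·cn v)/D = 0.5790900463081677/0.7962288438438526 = 0.7272909676476532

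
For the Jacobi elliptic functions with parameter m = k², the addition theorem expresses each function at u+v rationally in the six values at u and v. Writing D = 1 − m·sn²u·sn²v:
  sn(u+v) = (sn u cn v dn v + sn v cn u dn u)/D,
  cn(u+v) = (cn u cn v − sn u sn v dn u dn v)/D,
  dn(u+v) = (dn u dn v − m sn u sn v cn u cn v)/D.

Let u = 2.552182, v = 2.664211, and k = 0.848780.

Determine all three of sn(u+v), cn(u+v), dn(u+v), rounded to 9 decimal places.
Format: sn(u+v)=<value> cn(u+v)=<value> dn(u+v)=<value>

sn u = 0.971057586018725, cn u = -0.2388454827613169, dn u = 0.5662780740402059
sn v = 0.95362183410042, cn v = -0.3010073047734074, dn v = 0.5872368607093945
m = k² = 0.7204274884
D = 1 − m·sn²u·sn²v = 0.3822217441792772
sn(u+v) = (sn u·cn v·dn v + sn v·cn u·dn u)/D = -0.3006268245581026/0.3822217441792772 = -0.7865246526034811
cn(u+v) = (cn u·cn v − sn u·sn v·dn u·dn v)/D = -0.2360444324265256/0.3822217441792772 = -0.6175588804696872
dn(u+v) = (dn u·dn v − m·sn u·sn v·cn u·cn v)/D = 0.2845764496927826/0.3822217441792772 = 0.7445323402619002

sn(u+v)=-0.786524653 cn(u+v)=-0.617558880 dn(u+v)=0.744532340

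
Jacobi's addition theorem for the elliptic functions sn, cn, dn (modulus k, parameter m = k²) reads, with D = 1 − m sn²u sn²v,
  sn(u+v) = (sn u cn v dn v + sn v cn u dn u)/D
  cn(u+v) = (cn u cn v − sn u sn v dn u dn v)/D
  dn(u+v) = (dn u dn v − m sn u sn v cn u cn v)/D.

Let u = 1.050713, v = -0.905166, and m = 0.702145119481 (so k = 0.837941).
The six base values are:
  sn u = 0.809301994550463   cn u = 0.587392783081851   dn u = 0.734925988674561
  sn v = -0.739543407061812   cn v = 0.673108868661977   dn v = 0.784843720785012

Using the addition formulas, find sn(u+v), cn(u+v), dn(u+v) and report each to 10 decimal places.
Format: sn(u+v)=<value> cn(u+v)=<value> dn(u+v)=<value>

m = k² = 0.702145119481
D = 1 − m·sn²u·sn²v = 0.7484783100229944
sn(u+v) = (sn u·cn v·dn v + sn v·cn u·dn u)/D = 0.1082886644125299/0.7484783100229944 = 0.1446784268327069
cn(u+v) = (cn u·cn v − sn u·sn v·dn u·dn v)/D = 0.7406033660027668/0.7484783100229944 = 0.9894787278204686
dn(u+v) = (dn u·dn v − m·sn u·sn v·cn u·cn v)/D = 0.7429576849208066/0.7484783100229944 = 0.9926242016258051

sn(u+v)=0.1446784268 cn(u+v)=0.9894787278 dn(u+v)=0.9926242016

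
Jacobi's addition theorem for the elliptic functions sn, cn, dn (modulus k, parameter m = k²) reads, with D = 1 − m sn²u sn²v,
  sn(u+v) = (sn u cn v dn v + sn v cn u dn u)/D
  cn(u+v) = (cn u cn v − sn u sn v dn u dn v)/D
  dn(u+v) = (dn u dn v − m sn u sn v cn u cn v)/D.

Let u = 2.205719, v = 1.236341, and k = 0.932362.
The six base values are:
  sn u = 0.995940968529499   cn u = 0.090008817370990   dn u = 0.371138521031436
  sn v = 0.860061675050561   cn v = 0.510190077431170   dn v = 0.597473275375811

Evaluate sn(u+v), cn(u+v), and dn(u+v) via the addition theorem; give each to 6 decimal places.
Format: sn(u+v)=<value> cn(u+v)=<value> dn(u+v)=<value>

sn(u+v)=0.917541 cn(u+v)=-0.397640 dn(u+v)=0.517835

m = k² = 0.869298899044
D = 1 − m·sn²u·sn²v = 0.3621838434517915
sn(u+v) = (sn u·cn v·dn v + sn v·cn u·dn u)/D = 0.3323186387655588/0.3621838434517915 = 0.9175413116123499
cn(u+v) = (cn u·cn v − sn u·sn v·dn u·dn v)/D = -0.1440189528725919/0.3621838434517915 = -0.397640467614513
dn(u+v) = (dn u·dn v − m·sn u·sn v·cn u·cn v)/D = 0.1875513888056783/0.3621838434517915 = 0.5178347742357048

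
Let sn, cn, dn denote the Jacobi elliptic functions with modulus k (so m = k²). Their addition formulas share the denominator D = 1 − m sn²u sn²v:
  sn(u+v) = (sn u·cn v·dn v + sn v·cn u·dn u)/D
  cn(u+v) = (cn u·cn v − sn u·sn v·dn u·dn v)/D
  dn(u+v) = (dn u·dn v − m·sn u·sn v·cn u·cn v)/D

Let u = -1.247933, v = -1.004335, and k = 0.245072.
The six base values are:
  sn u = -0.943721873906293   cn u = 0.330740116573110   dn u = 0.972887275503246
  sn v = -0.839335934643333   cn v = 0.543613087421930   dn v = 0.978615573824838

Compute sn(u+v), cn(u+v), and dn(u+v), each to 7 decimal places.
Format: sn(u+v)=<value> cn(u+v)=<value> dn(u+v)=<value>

sn(u+v)=-0.8023599 cn(u+v)=-0.5968405 dn(u+v)=0.9804766

m = k² = 0.060060285184
D = 1 − m·sn²u·sn²v = 0.9623168614691463
sn(u+v) = (sn u·cn v·dn v + sn v·cn u·dn u)/D = -0.7721244491650468/0.9623168614691463 = -0.8023598879752171
cn(u+v) = (cn u·cn v − sn u·sn v·dn u·dn v)/D = -0.5743496991114396/0.9623168614691463 = -0.5968405232291093
dn(u+v) = (dn u·dn v − m·sn u·sn v·cn u·cn v)/D = 0.9435291364754558/0.9623168614691463 = 0.980476570923835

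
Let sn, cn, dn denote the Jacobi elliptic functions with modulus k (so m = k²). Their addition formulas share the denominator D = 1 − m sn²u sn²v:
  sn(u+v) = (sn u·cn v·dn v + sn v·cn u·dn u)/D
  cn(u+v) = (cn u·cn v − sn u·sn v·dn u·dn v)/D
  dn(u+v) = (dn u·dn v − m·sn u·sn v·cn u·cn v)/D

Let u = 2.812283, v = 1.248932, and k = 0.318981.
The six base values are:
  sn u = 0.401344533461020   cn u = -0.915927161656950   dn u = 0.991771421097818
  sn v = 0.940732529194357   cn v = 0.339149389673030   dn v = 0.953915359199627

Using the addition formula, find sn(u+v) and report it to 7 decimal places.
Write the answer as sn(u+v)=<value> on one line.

m = k² = 0.101748878361
D = 1 − m·sn²u·sn²v = 0.9854957038844134
sn(u+v) = (sn u·cn v·dn v + sn v·cn u·dn u)/D = -0.7247094742882379/0.9854957038844134 = -0.7353755794487334

sn(u+v)=-0.7353756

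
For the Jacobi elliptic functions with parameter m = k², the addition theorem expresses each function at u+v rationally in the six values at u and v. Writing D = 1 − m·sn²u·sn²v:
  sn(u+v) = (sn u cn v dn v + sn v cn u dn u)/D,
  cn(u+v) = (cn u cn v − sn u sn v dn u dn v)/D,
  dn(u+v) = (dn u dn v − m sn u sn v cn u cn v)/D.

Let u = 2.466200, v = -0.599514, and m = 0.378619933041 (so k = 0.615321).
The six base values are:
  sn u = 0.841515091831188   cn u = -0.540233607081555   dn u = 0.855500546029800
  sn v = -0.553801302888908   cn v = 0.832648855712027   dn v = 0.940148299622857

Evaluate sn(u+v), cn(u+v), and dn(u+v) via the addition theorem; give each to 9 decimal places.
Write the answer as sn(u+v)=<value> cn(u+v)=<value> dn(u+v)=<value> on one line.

m = k² = 0.378619933041
D = 1 − m·sn²u·sn²v = 0.9177690630350352
sn(u+v) = (sn u·cn v·dn v + sn v·cn u·dn u)/D = 0.9146997240598924/0.9177690630350352 = 0.9966556521691932
cn(u+v) = (cn u·cn v − sn u·sn v·dn u·dn v)/D = -0.07499645237585022/0.9177690630350352 = -0.08171603881246462
dn(u+v) = (dn u·dn v − m·sn u·sn v·cn u·cn v)/D = 0.7249262024651502/0.9177690630350352 = 0.789878665192571

sn(u+v)=0.996655652 cn(u+v)=-0.081716039 dn(u+v)=0.789878665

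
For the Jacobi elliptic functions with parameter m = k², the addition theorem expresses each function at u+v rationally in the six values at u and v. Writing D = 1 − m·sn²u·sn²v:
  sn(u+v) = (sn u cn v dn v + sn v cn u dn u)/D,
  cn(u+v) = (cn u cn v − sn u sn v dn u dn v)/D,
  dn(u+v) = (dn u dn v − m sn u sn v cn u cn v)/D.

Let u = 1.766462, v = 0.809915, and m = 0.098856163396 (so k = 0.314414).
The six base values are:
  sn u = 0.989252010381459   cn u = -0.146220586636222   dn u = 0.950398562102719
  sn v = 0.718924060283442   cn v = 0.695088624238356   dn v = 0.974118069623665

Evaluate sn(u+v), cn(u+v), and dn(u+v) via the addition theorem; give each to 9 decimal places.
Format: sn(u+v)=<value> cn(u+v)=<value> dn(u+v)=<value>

sn(u+v)=0.599910069 cn(u+v)=-0.800067440 dn(u+v)=0.982050125

m = k² = 0.098856163396
D = 1 − m·sn²u·sn²v = 0.9499984264982637
sn(u+v) = (sn u·cn v·dn v + sn v·cn u·dn u)/D = 0.5699136220115505/0.9499984264982637 = 0.5999100694432488
cn(u+v) = (cn u·cn v − sn u·sn v·dn u·dn v)/D = -0.7600628091117553/0.9499984264982637 = -0.800067440020275
dn(u+v) = (dn u·dn v − m·sn u·sn v·cn u·cn v)/D = 0.9329460737793427/0.9499984264982637 = 0.9820501253020211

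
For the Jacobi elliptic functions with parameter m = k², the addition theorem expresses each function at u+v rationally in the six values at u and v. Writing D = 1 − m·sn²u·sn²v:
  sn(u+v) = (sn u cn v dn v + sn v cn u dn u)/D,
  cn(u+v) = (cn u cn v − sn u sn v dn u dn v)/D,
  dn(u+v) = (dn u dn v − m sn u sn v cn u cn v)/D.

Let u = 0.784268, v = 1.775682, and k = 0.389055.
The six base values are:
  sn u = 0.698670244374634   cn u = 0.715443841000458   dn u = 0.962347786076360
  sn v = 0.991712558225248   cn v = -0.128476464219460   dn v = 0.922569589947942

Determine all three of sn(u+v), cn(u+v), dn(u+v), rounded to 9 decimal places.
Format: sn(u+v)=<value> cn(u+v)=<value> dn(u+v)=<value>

m = k² = 0.151363793025
D = 1 − m·sn²u·sn²v = 0.9273328507886174
sn(u+v) = (sn u·cn v·dn v + sn v·cn u·dn u)/D = 0.5999875234216746/0.9273328507886174 = 0.6470034172858607
cn(u+v) = (cn u·cn v − sn u·sn v·dn u·dn v)/D = -0.7070793363478172/0.9273328507886174 = -0.7624871002321406
dn(u+v) = (dn u·dn v − m·sn u·sn v·cn u·cn v)/D = 0.8974728501976232/0.9273328507886174 = 0.9678001263887062

sn(u+v)=0.647003417 cn(u+v)=-0.762487100 dn(u+v)=0.967800126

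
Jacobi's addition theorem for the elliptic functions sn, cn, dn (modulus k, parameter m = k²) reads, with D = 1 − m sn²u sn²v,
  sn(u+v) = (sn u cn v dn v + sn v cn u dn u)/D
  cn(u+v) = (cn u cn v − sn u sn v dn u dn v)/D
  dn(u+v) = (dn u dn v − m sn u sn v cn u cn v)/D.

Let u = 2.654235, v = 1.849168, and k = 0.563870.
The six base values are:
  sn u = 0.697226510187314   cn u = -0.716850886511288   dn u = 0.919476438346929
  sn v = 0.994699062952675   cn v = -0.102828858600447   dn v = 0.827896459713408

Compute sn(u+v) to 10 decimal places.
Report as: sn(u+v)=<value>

m = k² = 0.3179493769
D = 1 − m·sn²u·sn²v = 0.8470712357695752
sn(u+v) = (sn u·cn v·dn v + sn v·cn u·dn u)/D = -0.7149895484075492/0.8470712357695752 = -0.8440725150559172

sn(u+v)=-0.8440725151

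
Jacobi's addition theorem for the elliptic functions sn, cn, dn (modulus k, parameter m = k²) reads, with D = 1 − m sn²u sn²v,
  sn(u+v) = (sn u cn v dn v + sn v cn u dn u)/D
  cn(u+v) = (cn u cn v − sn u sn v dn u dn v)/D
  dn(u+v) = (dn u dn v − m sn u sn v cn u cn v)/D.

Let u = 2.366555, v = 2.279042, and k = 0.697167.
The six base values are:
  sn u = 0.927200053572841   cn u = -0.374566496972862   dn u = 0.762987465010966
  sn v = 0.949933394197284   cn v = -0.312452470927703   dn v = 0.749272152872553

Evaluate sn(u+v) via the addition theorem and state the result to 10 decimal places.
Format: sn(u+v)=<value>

sn(u+v)=-0.7842603923

m = k² = 0.486041825889
D = 1 − m·sn²u·sn²v = 0.6229431367752535
sn(u+v) = (sn u·cn v·dn v + sn v·cn u·dn u)/D = -0.4885496288567919/0.6229431367752535 = -0.7842603923462948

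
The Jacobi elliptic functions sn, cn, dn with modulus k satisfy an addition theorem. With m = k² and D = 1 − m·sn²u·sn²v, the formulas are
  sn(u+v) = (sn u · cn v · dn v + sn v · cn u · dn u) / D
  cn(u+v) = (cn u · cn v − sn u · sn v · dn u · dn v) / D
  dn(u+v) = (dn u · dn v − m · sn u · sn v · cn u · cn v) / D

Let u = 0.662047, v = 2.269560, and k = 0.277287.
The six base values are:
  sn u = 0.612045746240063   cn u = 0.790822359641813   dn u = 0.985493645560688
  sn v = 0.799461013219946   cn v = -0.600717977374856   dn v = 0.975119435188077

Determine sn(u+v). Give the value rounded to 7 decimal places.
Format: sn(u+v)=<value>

m = k² = 0.076888080369
D = 1 − m·sn²u·sn²v = 0.9815913743870187
sn(u+v) = (sn u·cn v·dn v + sn v·cn u·dn u)/D = 0.264541145550379/0.9815913743870187 = 0.2695023127272068

sn(u+v)=0.2695023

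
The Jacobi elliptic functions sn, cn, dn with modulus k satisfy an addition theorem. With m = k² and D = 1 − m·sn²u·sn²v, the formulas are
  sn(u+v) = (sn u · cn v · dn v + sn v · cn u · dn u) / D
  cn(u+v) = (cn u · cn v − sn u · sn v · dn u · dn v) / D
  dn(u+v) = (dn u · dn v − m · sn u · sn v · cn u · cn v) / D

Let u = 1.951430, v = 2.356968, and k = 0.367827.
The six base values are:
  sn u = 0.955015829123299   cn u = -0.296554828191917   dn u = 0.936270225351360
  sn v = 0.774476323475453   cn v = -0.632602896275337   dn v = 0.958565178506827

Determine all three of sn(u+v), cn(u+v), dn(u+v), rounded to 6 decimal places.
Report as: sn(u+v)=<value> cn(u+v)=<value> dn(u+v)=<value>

m = k² = 0.135296701929
D = 1 − m·sn²u·sn²v = 0.9259841653349745
sn(u+v) = (sn u·cn v·dn v + sn v·cn u·dn u)/D = -0.7941506835796701/0.9259841653349745 = -0.8576287946483257
cn(u+v) = (cn u·cn v − sn u·sn v·dn u·dn v)/D = -0.4762051724005652/0.9259841653349745 = -0.5142692393970885
dn(u+v) = (dn u·dn v − m·sn u·sn v·cn u·cn v)/D = 0.8787026717038745/0.9259841653349745 = 0.9489391985293875

sn(u+v)=-0.857629 cn(u+v)=-0.514269 dn(u+v)=0.948939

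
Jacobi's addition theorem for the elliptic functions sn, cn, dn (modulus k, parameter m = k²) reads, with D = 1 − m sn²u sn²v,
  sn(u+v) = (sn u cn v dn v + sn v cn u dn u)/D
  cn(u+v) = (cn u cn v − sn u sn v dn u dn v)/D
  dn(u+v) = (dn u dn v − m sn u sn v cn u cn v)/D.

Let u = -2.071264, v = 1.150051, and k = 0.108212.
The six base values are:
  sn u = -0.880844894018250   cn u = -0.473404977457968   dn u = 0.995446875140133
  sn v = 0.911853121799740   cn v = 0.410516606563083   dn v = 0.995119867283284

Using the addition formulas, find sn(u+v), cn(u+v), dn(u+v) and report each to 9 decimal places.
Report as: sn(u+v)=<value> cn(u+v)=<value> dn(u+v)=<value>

sn(u+v)=-0.795557076 cn(u+v)=0.605878650 dn(u+v)=0.996287466

m = k² = 0.011709836944
D = 1 − m·sn²u·sn²v = 0.9924456081405608
sn(u+v) = (sn u·cn v·dn v + sn v·cn u·dn u)/D = -0.7895471264253282/0.9924456081405608 = -0.795557076326448
cn(u+v) = (cn u·cn v − sn u·sn v·dn u·dn v)/D = 0.6013016050793432/0.9924456081405608 = 0.6058786498193465
dn(u+v) = (dn u·dn v − m·sn u·sn v·cn u·cn v)/D = 0.9887611199570628/0.9924456081405608 = 0.9962874658789601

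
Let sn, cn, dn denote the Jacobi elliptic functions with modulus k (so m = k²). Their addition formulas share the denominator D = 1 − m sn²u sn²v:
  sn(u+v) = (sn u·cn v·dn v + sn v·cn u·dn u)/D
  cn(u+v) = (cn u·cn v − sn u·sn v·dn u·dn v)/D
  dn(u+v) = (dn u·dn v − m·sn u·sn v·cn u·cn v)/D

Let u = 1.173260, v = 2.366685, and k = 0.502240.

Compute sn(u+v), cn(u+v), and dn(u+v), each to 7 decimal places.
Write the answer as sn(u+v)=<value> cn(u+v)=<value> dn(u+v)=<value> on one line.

sn u = 0.9008950756366127, cn u = 0.4340369370153903, dn u = 0.8917818862198328
sn v = 0.8261997947192236, cn v = -0.5633772263820332, dn v = 0.9098439493074228
m = k² = 0.2522450176
D = 1 − m·sn²u·sn²v = 0.8602534200003186
sn(u+v) = (sn u·cn v·dn v + sn v·cn u·dn u)/D = -0.1419915474682825/0.8602534200003186 = -0.1650578122295985
cn(u+v) = (cn u·cn v − sn u·sn v·dn u·dn v)/D = -0.848454092493994/0.8602534200003186 = -0.9862838935225388
dn(u+v) = (dn u·dn v − m·sn u·sn v·cn u·cn v)/D = 0.8572924142836537/0.8602534200003186 = 0.9965579843708569

sn(u+v)=-0.1650578 cn(u+v)=-0.9862839 dn(u+v)=0.9965580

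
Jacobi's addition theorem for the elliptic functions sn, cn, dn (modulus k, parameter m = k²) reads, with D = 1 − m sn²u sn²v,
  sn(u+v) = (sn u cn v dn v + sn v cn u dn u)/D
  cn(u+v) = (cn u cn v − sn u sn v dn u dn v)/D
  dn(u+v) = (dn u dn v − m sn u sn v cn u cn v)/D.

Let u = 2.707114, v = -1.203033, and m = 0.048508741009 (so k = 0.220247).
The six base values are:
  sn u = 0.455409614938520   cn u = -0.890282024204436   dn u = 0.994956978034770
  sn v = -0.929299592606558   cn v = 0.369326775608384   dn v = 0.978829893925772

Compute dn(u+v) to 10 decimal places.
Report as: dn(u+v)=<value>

dn(u+v)=0.9756199376

m = k² = 0.048508741009
D = 1 − m·sn²u·sn²v = 0.9913116784070064
dn(u+v) = (dn u·dn v − m·sn u·sn v·cn u·cn v)/D = 0.9671434378740339/0.9913116784070064 = 0.9756199376448285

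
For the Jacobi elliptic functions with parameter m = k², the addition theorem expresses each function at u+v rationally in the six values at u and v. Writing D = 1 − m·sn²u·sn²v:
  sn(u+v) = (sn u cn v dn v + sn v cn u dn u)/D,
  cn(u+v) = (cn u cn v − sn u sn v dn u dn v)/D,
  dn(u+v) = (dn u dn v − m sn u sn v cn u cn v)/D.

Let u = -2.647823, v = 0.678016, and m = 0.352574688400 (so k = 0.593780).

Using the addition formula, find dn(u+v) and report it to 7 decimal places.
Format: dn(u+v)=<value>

dn(u+v)=0.8116666

sn u = -0.7268284202223468, cn u = -0.6868190792028768, dn u = 0.9020764942117429
sn v = 0.6142212896879171, cn v = 0.7891338335758465, dn v = 0.9311202529981644
m = k² = 0.3525746884
D = 1 − m·sn²u·sn²v = 0.9297308559978886
dn(u+v) = (dn u·dn v − m·sn u·sn v·cn u·cn v)/D = 0.7546315030119902/0.9297308559978886 = 0.8116666217364996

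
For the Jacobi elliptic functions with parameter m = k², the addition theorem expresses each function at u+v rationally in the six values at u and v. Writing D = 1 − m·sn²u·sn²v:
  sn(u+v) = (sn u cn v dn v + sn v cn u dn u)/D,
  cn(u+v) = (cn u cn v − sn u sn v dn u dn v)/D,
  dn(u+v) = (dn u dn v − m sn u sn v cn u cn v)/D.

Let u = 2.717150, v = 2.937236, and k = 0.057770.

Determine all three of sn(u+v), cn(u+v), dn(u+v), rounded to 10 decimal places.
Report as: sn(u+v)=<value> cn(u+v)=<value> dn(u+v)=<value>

sn u = 0.4141665913738963, cn u = -0.910201095686952, dn u = 0.9997137226188356
sn v = 0.2055032079522796, cn v = -0.9786564420271918, dn v = 0.9999295262706441
m = k² = 0.0033373729
D = 1 − m·sn²u·sn²v = 0.9999758235754241
sn(u+v) = (sn u·cn v·dn v + sn v·cn u·dn u)/D = -0.5922939349064396/0.9999758235754241 = -0.5923082548022876
cn(u+v) = (cn u·cn v − sn u·sn v·dn u·dn v)/D = 0.8056919649645229/0.9999758235754241 = 0.8057114441864832
dn(u+v) = (dn u·dn v − m·sn u·sn v·cn u·cn v)/D = 0.9993902425589503/0.9999758235754241 = 0.9994144048259287

sn(u+v)=-0.5923082548 cn(u+v)=0.8057114442 dn(u+v)=0.9994144048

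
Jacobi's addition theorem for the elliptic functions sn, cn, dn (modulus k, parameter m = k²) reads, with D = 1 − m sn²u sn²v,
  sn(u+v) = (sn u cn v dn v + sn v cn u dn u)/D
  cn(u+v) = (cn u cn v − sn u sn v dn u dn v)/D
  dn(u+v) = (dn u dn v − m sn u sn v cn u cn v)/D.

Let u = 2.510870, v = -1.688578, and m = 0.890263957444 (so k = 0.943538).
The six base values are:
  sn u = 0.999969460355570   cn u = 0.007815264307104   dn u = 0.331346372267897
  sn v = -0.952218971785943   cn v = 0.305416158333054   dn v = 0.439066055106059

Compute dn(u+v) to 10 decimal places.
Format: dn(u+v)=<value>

m = k² = 0.890263957444
D = 1 − m·sn²u·sn²v = 0.1928283044781131
dn(u+v) = (dn u·dn v − m·sn u·sn v·cn u·cn v)/D = 0.1475063272715842/0.1928283044781131 = 0.7649620094456976

dn(u+v)=0.7649620094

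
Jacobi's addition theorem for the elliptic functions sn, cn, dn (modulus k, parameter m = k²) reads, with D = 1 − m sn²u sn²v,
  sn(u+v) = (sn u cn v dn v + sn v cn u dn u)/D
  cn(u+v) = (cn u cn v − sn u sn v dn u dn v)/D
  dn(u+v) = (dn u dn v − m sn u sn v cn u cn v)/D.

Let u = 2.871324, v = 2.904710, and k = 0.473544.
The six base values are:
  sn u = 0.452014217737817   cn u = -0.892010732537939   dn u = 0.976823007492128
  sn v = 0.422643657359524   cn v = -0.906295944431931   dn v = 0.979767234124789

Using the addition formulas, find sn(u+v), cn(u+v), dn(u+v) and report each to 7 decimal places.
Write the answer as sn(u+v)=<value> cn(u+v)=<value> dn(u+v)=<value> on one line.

sn(u+v)=-0.7759858 cn(u+v)=0.6307504 dn(u+v)=0.9300380

m = k² = 0.224243919936
D = 1 − m·sn²u·sn²v = 0.9918158500270166
sn(u+v) = (sn u·cn v·dn v + sn v·cn u·dn u)/D = -0.7696350149103434/0.9918158500270166 = -0.7759857990668115
cn(u+v) = (cn u·cn v − sn u·sn v·dn u·dn v)/D = 0.6255882225464039/0.9918158500270166 = 0.6307503782374149
dn(u+v) = (dn u·dn v − m·sn u·sn v·cn u·cn v)/D = 0.9224264050430401/0.9918158500270166 = 0.9300379753135763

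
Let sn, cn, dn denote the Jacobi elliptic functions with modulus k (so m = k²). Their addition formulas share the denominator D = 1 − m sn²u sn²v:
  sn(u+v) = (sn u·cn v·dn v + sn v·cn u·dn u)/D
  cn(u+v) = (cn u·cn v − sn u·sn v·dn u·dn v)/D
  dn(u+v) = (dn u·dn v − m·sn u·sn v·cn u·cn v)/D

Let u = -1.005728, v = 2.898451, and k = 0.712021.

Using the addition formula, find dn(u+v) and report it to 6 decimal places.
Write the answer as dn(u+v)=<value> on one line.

dn(u+v)=0.702348

sn u = -0.8052372616516695, cn u = 0.5929527404841981, dn u = 0.8193134610363483
sn v = 0.7040052981654052, cn v = -0.7101947198867638, dn v = 0.8652929211716937
m = k² = 0.506973904441
D = 1 − m·sn²u·sn²v = 0.8370759538608124
dn(u+v) = (dn u·dn v − m·sn u·sn v·cn u·cn v)/D = 0.5879189575459871/0.8370759538608124 = 0.7023484008044332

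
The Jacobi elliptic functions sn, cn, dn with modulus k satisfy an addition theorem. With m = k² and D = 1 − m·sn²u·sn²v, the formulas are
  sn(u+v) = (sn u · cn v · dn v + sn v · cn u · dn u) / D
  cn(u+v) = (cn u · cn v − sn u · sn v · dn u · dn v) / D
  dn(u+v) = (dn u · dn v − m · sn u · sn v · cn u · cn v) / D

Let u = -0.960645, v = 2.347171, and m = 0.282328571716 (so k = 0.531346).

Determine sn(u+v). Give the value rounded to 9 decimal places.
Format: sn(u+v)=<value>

sn u = -0.7993009806636267, cn u = 0.6009308964516342, dn u = 0.9053316194397773
sn v = 0.849808621126996, cn v = -0.5270913653800769, dn v = 0.8922496570608709
m = k² = 0.282328571716
D = 1 − m·sn²u·sn²v = 0.8697379862080553
sn(u+v) = (sn u·cn v·dn v + sn v·cn u·dn u)/D = 0.8382402875525223/0.8697379862080553 = 0.9637848419236478

sn(u+v)=0.963784842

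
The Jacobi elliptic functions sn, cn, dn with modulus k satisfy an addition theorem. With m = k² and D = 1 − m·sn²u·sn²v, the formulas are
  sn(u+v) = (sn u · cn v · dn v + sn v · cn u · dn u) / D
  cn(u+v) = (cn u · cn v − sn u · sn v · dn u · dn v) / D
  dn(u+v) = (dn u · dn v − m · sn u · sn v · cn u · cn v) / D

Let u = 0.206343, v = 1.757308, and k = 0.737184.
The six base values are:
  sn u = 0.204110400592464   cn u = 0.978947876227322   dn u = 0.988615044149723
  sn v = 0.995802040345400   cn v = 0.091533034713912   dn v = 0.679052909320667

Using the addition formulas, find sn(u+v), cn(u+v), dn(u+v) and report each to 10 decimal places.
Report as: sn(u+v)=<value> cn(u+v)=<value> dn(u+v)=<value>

sn(u+v)=0.9988512589 cn(u+v)=-0.0479182909 dn(u+v)=0.6766147924

m = k² = 0.543440249856
D = 1 − m·sn²u·sn²v = 0.9775493926178978
sn(u+v) = (sn u·cn v·dn v + sn v·cn u·dn u)/D = 0.9764264414498418/0.9775493926178978 = 0.9988512588964444
cn(u+v) = (cn u·cn v − sn u·sn v·dn u·dn v)/D = -0.04684249614633671/0.9775493926178978 = -0.04791829088133493
dn(u+v) = (dn u·dn v − m·sn u·sn v·cn u·cn v)/D = 0.6614243793664786/0.9775493926178978 = 0.6766147924200232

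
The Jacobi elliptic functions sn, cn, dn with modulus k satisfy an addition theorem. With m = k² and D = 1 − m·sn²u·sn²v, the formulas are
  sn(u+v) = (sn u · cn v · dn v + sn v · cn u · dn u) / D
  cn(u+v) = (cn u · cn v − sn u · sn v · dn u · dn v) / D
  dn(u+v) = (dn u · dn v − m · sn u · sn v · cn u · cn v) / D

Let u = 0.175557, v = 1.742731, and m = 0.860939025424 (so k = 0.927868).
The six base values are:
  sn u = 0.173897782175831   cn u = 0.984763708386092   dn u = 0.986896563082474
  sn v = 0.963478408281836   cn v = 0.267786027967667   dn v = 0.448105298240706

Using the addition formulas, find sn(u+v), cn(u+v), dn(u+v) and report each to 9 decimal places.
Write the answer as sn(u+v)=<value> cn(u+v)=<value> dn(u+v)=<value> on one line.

sn(u+v)=0.980940725 cn(u+v)=0.194307217 dn(u+v)=0.414205240

m = k² = 0.860939025424
D = 1 − m·sn²u·sn²v = 0.9758317917889947
sn(u+v) = (sn u·cn v·dn v + sn v·cn u·dn u)/D = 0.9572331451110739/0.9758317917889947 = 0.9809407247904643
cn(u+v) = (cn u·cn v − sn u·sn v·dn u·dn v)/D = 0.1896111593943819/0.9758317917889947 = 0.194307216663609
dn(u+v) = (dn u·dn v − m·sn u·sn v·cn u·cn v)/D = 0.4041946416811142/0.9758317917889947 = 0.4142052401675736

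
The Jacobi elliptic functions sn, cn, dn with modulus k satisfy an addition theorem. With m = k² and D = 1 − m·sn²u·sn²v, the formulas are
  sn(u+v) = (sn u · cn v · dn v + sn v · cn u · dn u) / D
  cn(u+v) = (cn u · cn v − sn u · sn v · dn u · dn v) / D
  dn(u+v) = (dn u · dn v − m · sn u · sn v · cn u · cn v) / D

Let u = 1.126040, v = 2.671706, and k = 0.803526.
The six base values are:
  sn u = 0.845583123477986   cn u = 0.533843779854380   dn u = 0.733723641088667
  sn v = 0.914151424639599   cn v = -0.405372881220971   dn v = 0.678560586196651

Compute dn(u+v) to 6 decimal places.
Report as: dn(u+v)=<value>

m = k² = 0.645654032676
D = 1 − m·sn²u·sn²v = 0.6142119581395306
dn(u+v) = (dn u·dn v − m·sn u·sn v·cn u·cn v)/D = 0.6058807779351373/0.6142119581395306 = 0.9864359850146377

dn(u+v)=0.986436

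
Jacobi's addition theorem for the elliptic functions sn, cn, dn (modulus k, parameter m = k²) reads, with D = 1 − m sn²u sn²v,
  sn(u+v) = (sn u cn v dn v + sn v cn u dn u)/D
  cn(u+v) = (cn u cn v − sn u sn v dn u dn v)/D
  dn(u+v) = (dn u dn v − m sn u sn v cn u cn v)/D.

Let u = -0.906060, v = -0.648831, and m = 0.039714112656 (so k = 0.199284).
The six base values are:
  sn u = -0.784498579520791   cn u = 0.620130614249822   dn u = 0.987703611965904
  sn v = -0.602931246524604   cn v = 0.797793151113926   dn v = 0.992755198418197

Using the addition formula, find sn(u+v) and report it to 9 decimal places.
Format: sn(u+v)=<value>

sn(u+v)=-0.999512680

m = k² = 0.039714112656
D = 1 − m·sn²u·sn²v = 0.9911148498877147
sn(u+v) = (sn u·cn v·dn v + sn v·cn u·dn u)/D = -0.990631859696123/0.9911148498877147 = -0.9995126798961327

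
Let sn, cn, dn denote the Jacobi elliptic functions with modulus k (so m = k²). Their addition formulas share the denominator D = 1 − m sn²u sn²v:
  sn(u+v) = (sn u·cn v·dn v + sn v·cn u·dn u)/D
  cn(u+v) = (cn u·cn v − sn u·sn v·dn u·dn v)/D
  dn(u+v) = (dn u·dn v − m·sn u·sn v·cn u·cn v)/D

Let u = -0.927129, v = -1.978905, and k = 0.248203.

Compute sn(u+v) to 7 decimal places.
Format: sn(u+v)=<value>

sn u = -0.7957529480348977, cn u = 0.605621371562934, dn u = 0.9803012208969177
sn v = -0.931748114467162, cn v = -0.3631052893953602, dn v = 0.972891347535174
m = k² = 0.061604729209
D = 1 − m·sn²u·sn²v = 0.9661337109701997
sn(u+v) = (sn u·cn v·dn v + sn v·cn u·dn u)/D = -0.2720615411306045/0.9661337109701997 = -0.2815982281141996

sn(u+v)=-0.2815982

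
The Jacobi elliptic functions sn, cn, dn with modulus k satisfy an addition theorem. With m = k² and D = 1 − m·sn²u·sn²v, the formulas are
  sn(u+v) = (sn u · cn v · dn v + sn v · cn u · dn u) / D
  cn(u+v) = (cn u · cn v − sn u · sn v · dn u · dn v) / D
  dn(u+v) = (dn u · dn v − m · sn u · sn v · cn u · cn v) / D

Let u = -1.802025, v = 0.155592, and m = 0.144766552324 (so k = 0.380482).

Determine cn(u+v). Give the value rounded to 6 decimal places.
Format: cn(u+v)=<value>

sn u = -0.9877623776535487, cn u = -0.1559662953724559, dn u = 0.9266903281654347
sn v = 0.1548756391202423, cn v = 0.9879339737083124, dn v = 0.9982622713311418
m = k² = 0.144766552324
D = 1 − m·sn²u·sn²v = 0.9966120310938721
cn(u+v) = (cn u·cn v − sn u·sn v·dn u·dn v)/D = -0.0125653599549797/0.9966120310938721 = -0.01260807572349701

cn(u+v)=-0.012608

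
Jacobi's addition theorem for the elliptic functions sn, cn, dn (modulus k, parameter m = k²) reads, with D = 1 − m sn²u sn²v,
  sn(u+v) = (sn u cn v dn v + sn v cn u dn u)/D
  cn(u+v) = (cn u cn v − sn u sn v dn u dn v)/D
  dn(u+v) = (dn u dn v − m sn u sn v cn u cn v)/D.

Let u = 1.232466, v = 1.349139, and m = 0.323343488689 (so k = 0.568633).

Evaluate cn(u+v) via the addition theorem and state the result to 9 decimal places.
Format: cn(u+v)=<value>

sn u = 0.9160464037713635, cn u = 0.4010722954001585, dn u = 0.8536212374793
sn v = 0.9511522802859512, cn v = 0.3087221075770818, dn v = 0.841114835035296
m = k² = 0.323343488689
D = 1 − m·sn²u·sn²v = 0.7545295748383461
cn(u+v) = (cn u·cn v − sn u·sn v·dn u·dn v)/D = -0.5017675716488664/0.7545295748383461 = -0.6650071625838755

cn(u+v)=-0.665007163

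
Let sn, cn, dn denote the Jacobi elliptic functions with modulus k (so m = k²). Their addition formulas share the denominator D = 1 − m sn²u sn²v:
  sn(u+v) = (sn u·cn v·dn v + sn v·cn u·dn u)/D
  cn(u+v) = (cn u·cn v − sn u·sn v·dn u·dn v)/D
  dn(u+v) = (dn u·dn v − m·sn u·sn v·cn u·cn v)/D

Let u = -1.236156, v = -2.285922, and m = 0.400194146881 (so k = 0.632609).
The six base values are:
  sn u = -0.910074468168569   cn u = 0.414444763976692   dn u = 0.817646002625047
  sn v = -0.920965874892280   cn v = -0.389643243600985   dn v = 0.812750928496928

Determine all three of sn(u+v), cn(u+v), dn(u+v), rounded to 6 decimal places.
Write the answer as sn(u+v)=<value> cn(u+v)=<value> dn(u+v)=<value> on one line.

sn(u+v)=-0.033222 cn(u+v)=-0.999448 dn(u+v)=0.999779

m = k² = 0.400194146881
D = 1 − m·sn²u·sn²v = 0.7188671014996628
sn(u+v) = (sn u·cn v·dn v + sn v·cn u·dn u)/D = -0.02388185227464822/0.7188671014996628 = -0.03322151232797711
cn(u+v) = (cn u·cn v − sn u·sn v·dn u·dn v)/D = -0.7184702963591873/0.7188671014996628 = -0.9994480132146154
dn(u+v) = (dn u·dn v − m·sn u·sn v·cn u·cn v)/D = 0.7187083286987916/0.7188671014996628 = 0.9997791346960517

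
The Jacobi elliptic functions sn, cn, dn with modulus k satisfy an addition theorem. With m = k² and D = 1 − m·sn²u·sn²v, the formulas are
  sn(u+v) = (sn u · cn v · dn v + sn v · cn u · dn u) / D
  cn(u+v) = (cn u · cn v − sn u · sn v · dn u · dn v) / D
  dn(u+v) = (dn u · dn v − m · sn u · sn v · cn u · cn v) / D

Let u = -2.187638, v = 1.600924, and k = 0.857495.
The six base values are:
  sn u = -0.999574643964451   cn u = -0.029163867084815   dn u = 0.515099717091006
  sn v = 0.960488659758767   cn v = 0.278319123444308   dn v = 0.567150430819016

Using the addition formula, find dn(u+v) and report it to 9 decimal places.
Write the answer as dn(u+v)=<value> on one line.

dn(u+v)=0.888815876

m = k² = 0.735297675025
D = 1 − m·sn²u·sn²v = 0.3222365608046739
dn(u+v) = (dn u·dn v − m·sn u·sn v·cn u·cn v)/D = 0.2864089710283013/0.3222365608046739 = 0.8888158758680096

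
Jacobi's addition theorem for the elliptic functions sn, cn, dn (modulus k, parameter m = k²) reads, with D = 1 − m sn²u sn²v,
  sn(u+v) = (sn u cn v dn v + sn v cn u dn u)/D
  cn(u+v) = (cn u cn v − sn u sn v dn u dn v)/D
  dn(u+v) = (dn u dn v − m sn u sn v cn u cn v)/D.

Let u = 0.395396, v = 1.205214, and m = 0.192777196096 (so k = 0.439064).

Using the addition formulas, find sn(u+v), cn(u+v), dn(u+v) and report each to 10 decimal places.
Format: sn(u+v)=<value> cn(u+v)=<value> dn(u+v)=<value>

sn u = 0.3833988857931018, cn u = 0.9235828573401566, dn u = 0.9857295637284064
sn v = 0.9180848515739097, cn v = 0.3963839115182555, dn v = 0.9151568152692676
m = k² = 0.192777196096
D = 1 − m·sn²u·sn²v = 0.9761151237625016
sn(u+v) = (sn u·cn v·dn v + sn v·cn u·dn u)/D = 0.9749064001184446/0.9761151237625016 = 0.9987616997066925
cn(u+v) = (cn u·cn v − sn u·sn v·dn u·dn v)/D = 0.04856177350528969/0.9761151237625016 = 0.04975004722609466
dn(u+v) = (dn u·dn v − m·sn u·sn v·cn u·cn v)/D = 0.8772554341578746/0.9761151237625016 = 0.8987212807198749

sn(u+v)=0.9987616997 cn(u+v)=0.0497500472 dn(u+v)=0.8987212807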